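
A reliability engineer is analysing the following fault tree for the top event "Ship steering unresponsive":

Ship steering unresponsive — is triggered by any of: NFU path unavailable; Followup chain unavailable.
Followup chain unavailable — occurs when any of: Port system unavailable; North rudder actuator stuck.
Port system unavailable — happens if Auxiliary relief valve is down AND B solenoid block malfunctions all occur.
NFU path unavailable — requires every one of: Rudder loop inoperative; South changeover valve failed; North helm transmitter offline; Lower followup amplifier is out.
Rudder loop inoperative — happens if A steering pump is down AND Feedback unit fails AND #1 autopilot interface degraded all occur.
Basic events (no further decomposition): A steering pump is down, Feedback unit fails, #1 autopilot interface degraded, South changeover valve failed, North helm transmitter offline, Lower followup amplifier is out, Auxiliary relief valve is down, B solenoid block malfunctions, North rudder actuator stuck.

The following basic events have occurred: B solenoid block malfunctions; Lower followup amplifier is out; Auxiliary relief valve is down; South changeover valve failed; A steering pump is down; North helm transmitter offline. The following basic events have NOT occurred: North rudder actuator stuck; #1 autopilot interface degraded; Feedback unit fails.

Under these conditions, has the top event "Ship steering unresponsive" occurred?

Yes

Rudder loop inoperative [AND]: A steering pump is down=occurs, Feedback unit fails=not, #1 autopilot interface degraded=not → not all inputs occur → does not occur.
NFU path unavailable [AND]: Rudder loop inoperative=not, South changeover valve failed=occurs, North helm transmitter offline=occurs, Lower followup amplifier is out=occurs → not all inputs occur → does not occur.
Port system unavailable [AND]: Auxiliary relief valve is down=occurs, B solenoid block malfunctions=occurs → all inputs occur → occurs.
Followup chain unavailable [OR]: Port system unavailable=occurs, North rudder actuator stuck=not → at least one input occurs → occurs.
Ship steering unresponsive [OR]: NFU path unavailable=not, Followup chain unavailable=occurs → at least one input occurs → occurs.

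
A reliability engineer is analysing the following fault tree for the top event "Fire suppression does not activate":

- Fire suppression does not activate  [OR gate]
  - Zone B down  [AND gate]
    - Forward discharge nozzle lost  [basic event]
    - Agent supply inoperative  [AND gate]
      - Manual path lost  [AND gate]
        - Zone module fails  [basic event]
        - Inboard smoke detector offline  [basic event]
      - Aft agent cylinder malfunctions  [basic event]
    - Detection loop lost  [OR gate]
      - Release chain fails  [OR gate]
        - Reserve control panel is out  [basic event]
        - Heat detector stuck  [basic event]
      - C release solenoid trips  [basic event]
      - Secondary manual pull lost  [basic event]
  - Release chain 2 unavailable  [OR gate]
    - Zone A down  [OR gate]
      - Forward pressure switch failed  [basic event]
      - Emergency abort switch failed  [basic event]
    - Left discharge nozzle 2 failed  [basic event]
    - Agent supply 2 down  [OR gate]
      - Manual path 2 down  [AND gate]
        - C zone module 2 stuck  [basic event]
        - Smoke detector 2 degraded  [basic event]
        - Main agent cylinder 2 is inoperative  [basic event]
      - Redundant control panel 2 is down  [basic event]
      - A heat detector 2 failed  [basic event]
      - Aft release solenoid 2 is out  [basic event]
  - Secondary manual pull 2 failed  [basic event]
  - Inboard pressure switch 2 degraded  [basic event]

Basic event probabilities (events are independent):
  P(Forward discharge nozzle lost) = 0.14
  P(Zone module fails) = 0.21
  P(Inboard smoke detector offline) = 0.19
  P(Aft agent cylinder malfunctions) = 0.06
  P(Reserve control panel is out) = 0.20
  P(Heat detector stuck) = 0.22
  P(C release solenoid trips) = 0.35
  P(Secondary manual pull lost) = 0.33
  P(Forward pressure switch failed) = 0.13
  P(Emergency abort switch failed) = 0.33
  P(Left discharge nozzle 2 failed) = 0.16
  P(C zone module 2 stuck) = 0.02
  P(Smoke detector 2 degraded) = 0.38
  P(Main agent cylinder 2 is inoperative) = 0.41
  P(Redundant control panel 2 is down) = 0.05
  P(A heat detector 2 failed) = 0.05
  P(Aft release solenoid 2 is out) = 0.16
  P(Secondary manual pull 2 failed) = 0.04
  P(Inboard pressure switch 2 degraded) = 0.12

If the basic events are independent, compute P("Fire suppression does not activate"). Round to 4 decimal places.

0.6875

P(Manual path lost) [AND] = 0.21 × 0.19 = 0.039900
P(Agent supply inoperative) [AND] = 0.039900 × 0.06 = 0.002394
P(Release chain fails) [OR] = 1 − (1−0.20) × (1−0.22) = 0.376000
P(Detection loop lost) [OR] = 1 − (1−0.376000) × (1−0.35) × (1−0.33) = 0.728248
P(Zone B down) [AND] = 0.14 × 0.002394 × 0.728248 = 0.000244
P(Zone A down) [OR] = 1 − (1−0.13) × (1−0.33) = 0.417100
P(Manual path 2 down) [AND] = 0.02 × 0.38 × 0.41 = 0.003116
P(Agent supply 2 down) [OR] = 1 − (1−0.003116) × (1−0.05) × (1−0.05) × (1−0.16) = 0.244262
P(Release chain 2 unavailable) [OR] = 1 − (1−0.417100) × (1−0.16) × (1−0.244262) = 0.629963
P(Fire suppression does not activate) [OR] = 1 − (1−0.000244) × (1−0.629963) × (1−0.04) × (1−0.12) = 0.687469
Rounded to 4 decimal places: P(Fire suppression does not activate) ≈ 0.6875.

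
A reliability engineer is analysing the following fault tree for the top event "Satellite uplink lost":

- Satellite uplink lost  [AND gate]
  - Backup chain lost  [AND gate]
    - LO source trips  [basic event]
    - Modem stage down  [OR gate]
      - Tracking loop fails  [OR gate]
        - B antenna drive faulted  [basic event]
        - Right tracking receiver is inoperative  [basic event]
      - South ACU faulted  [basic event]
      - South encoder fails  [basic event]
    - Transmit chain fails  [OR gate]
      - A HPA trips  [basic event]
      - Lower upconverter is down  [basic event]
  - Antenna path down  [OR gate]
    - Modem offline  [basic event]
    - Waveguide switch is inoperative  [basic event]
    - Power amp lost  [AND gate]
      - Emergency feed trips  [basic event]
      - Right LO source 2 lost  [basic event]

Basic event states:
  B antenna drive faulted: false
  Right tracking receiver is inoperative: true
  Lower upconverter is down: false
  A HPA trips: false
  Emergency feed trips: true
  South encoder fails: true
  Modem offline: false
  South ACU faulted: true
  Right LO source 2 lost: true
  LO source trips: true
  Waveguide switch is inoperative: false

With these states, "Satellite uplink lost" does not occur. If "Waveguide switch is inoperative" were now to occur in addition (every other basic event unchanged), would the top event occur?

Counterfactual: set "Waveguide switch is inoperative" to occurred.
Tracking loop fails [OR]: B antenna drive faulted=not, Right tracking receiver is inoperative=occurs → at least one input occurs → occurs.
Modem stage down [OR]: Tracking loop fails=occurs, South ACU faulted=occurs, South encoder fails=occurs → at least one input occurs → occurs.
Transmit chain fails [OR]: A HPA trips=not, Lower upconverter is down=not → no input occurs → does not occur.
Backup chain lost [AND]: LO source trips=occurs, Modem stage down=occurs, Transmit chain fails=not → not all inputs occur → does not occur.
Power amp lost [AND]: Emergency feed trips=occurs, Right LO source 2 lost=occurs → all inputs occur → occurs.
Antenna path down [OR]: Modem offline=not, Waveguide switch is inoperative=occurs, Power amp lost=occurs → at least one input occurs → occurs.
Satellite uplink lost [AND]: Backup chain lost=not, Antenna path down=occurs → not all inputs occur → does not occur.

No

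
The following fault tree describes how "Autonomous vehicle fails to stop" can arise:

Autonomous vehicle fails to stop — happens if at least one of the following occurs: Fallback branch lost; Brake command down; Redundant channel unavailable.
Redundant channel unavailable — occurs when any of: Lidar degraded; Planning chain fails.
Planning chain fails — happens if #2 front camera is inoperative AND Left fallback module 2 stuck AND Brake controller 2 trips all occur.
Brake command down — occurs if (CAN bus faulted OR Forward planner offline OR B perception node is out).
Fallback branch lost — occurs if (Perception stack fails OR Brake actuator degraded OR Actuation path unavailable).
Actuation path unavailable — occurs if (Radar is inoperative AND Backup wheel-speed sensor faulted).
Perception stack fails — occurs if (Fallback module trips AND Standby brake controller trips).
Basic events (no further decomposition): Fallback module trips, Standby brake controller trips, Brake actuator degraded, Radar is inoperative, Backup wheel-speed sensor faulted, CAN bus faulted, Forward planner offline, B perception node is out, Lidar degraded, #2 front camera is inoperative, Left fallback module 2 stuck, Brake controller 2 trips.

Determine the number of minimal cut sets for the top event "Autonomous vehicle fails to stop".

Perception stack fails [AND]: one cut set from each child combined → 1 × 1 = 1 cut set(s).
Actuation path unavailable [AND]: one cut set from each child combined → 1 × 1 = 1 cut set(s).
Fallback branch lost [OR]: union of children's cut sets → 3 cut set(s).
Brake command down [OR]: union of children's cut sets → 3 cut set(s).
Planning chain fails [AND]: one cut set from each child combined → 1 × 1 × 1 = 1 cut set(s).
Redundant channel unavailable [OR]: union of children's cut sets → 2 cut set(s).
Autonomous vehicle fails to stop [OR]: union of children's cut sets → 8 cut set(s).
Minimal cut sets: {Fallback module trips, Standby brake controller trips}; {Brake actuator degraded}; {Backup wheel-speed sensor faulted, Radar is inoperative}; {CAN bus faulted}; {Forward planner offline}; {B perception node is out}; {Lidar degraded}; {#2 front camera is inoperative, Brake controller 2 trips, Left fallback module 2 stuck}.

8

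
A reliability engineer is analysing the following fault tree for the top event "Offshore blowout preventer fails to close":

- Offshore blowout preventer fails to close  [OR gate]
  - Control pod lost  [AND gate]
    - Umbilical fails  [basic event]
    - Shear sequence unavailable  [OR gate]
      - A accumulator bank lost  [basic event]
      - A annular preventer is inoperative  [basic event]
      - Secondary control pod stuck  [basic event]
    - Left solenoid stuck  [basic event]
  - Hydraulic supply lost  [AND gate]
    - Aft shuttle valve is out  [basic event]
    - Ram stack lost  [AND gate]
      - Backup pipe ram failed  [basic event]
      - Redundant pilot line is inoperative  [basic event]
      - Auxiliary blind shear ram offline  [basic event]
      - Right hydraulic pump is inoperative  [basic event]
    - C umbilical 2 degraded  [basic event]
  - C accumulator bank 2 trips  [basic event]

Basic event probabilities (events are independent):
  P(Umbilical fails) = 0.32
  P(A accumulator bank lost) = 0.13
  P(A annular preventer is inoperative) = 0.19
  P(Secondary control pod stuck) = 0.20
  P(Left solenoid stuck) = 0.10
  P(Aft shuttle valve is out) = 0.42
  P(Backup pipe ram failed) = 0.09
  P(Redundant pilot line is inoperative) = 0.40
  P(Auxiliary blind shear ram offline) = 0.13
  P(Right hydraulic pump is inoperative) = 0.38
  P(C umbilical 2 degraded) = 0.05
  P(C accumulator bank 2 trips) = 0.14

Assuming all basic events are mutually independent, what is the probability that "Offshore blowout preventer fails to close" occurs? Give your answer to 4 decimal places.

0.1520

P(Shear sequence unavailable) [OR] = 1 − (1−0.13) × (1−0.19) × (1−0.20) = 0.436240
P(Control pod lost) [AND] = 0.32 × 0.436240 × 0.10 = 0.013960
P(Ram stack lost) [AND] = 0.09 × 0.40 × 0.13 × 0.38 = 0.001778
P(Hydraulic supply lost) [AND] = 0.42 × 0.001778 × 0.05 = 0.000037
P(Offshore blowout preventer fails to close) [OR] = 1 − (1−0.013960) × (1−0.000037) × (1−0.14) = 0.152037
Rounded to 4 decimal places: P(Offshore blowout preventer fails to close) ≈ 0.1520.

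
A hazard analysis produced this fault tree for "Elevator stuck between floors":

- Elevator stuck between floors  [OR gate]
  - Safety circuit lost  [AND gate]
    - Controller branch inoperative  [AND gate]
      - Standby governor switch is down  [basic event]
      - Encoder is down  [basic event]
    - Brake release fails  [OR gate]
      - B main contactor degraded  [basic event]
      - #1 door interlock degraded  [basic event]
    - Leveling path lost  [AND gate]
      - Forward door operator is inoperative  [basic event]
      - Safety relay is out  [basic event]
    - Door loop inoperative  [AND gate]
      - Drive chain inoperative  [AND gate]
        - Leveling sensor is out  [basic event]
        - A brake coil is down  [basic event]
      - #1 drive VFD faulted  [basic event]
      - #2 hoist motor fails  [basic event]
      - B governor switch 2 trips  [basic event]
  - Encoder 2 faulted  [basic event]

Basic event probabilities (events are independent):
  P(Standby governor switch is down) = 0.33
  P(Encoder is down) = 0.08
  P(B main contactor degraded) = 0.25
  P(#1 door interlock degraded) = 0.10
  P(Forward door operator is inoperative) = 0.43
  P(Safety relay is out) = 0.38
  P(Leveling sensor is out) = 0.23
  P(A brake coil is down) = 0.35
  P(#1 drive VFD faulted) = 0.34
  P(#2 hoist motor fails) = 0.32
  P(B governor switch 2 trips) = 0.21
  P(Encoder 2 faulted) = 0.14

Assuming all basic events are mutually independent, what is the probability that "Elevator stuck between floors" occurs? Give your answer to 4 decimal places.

0.1400

P(Controller branch inoperative) [AND] = 0.33 × 0.08 = 0.026400
P(Brake release fails) [OR] = 1 − (1−0.25) × (1−0.10) = 0.325000
P(Leveling path lost) [AND] = 0.43 × 0.38 = 0.163400
P(Drive chain inoperative) [AND] = 0.23 × 0.35 = 0.080500
P(Door loop inoperative) [AND] = 0.080500 × 0.34 × 0.32 × 0.21 = 0.001839
P(Safety circuit lost) [AND] = 0.026400 × 0.325000 × 0.163400 × 0.001839 = 0.000003
P(Elevator stuck between floors) [OR] = 1 − (1−0.000003) × (1−0.14) = 0.140003
Rounded to 4 decimal places: P(Elevator stuck between floors) ≈ 0.1400.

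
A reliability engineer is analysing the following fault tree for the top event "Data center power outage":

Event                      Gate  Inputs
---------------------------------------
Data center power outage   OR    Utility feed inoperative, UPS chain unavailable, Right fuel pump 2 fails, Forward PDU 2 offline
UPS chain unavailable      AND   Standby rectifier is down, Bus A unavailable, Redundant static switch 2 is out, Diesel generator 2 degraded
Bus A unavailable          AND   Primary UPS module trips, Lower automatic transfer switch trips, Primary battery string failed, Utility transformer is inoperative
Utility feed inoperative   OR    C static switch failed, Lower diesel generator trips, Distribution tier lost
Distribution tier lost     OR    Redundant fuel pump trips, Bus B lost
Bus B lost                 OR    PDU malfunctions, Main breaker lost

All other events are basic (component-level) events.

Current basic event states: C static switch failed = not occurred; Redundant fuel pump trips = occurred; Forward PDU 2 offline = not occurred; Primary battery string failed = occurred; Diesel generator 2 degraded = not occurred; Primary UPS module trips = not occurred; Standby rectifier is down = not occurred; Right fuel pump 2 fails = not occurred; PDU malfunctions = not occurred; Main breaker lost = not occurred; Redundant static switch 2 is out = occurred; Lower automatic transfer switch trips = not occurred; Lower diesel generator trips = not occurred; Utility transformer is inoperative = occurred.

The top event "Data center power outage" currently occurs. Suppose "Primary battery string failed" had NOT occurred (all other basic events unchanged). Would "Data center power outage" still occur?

Yes

Counterfactual: set "Primary battery string failed" to not occurred.
Bus B lost [OR]: PDU malfunctions=not, Main breaker lost=not → no input occurs → does not occur.
Distribution tier lost [OR]: Redundant fuel pump trips=occurs, Bus B lost=not → at least one input occurs → occurs.
Utility feed inoperative [OR]: C static switch failed=not, Lower diesel generator trips=not, Distribution tier lost=occurs → at least one input occurs → occurs.
Bus A unavailable [AND]: Primary UPS module trips=not, Lower automatic transfer switch trips=not, Primary battery string failed=not, Utility transformer is inoperative=occurs → not all inputs occur → does not occur.
UPS chain unavailable [AND]: Standby rectifier is down=not, Bus A unavailable=not, Redundant static switch 2 is out=occurs, Diesel generator 2 degraded=not → not all inputs occur → does not occur.
Data center power outage [OR]: Utility feed inoperative=occurs, UPS chain unavailable=not, Right fuel pump 2 fails=not, Forward PDU 2 offline=not → at least one input occurs → occurs.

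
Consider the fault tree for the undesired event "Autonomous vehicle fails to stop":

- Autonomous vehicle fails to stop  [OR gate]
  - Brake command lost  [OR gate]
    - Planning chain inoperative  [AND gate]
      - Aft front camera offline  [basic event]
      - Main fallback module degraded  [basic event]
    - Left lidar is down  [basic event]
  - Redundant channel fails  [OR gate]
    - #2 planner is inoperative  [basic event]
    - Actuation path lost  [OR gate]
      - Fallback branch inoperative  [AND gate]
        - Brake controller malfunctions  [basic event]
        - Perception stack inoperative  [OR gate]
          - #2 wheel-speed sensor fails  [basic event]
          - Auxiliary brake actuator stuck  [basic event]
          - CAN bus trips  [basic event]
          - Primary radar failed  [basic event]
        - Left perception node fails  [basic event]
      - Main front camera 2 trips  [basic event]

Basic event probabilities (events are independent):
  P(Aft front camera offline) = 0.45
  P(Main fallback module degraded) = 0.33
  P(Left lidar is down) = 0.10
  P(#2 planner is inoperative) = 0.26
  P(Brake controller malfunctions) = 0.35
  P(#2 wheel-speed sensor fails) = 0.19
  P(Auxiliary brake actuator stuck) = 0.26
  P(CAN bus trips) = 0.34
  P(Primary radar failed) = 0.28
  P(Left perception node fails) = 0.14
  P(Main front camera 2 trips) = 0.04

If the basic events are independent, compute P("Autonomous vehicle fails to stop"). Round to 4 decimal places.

P(Planning chain inoperative) [AND] = 0.45 × 0.33 = 0.148500
P(Brake command lost) [OR] = 1 − (1−0.148500) × (1−0.10) = 0.233650
P(Perception stack inoperative) [OR] = 1 − (1−0.19) × (1−0.26) × (1−0.34) × (1−0.28) = 0.715165
P(Fallback branch inoperative) [AND] = 0.35 × 0.715165 × 0.14 = 0.035043
P(Actuation path lost) [OR] = 1 − (1−0.035043) × (1−0.04) = 0.073641
P(Redundant channel fails) [OR] = 1 − (1−0.26) × (1−0.073641) = 0.314494
P(Autonomous vehicle fails to stop) [OR] = 1 − (1−0.233650) × (1−0.314494) = 0.474662
Rounded to 4 decimal places: P(Autonomous vehicle fails to stop) ≈ 0.4747.

0.4747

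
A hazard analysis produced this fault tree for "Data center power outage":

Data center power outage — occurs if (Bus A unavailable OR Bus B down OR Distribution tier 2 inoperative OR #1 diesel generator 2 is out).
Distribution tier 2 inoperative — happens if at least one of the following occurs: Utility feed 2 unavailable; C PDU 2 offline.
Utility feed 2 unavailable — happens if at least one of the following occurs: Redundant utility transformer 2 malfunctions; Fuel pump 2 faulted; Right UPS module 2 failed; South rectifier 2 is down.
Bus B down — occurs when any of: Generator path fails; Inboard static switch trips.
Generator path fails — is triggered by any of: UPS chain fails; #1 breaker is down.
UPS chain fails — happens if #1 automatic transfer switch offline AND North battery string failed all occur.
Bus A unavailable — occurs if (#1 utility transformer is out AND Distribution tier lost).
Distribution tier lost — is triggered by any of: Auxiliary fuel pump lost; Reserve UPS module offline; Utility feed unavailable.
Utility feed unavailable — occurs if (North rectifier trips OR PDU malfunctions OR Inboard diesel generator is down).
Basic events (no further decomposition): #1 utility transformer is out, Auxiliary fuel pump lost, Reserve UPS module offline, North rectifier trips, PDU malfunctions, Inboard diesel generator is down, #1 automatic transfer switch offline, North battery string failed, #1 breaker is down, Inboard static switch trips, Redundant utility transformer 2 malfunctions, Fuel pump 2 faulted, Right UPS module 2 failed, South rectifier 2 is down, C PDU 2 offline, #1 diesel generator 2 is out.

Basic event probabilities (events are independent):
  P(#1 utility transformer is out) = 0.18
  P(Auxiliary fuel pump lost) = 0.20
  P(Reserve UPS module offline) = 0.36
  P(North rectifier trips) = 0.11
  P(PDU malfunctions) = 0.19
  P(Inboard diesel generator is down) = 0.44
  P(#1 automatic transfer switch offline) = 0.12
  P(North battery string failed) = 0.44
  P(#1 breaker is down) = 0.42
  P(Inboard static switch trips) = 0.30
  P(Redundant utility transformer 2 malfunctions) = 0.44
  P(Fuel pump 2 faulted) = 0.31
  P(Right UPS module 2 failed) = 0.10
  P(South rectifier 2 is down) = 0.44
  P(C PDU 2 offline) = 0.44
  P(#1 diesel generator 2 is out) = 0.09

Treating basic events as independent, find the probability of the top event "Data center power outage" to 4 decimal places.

0.9673

P(Utility feed unavailable) [OR] = 1 − (1−0.11) × (1−0.19) × (1−0.44) = 0.596296
P(Distribution tier lost) [OR] = 1 − (1−0.20) × (1−0.36) × (1−0.596296) = 0.793304
P(Bus A unavailable) [AND] = 0.18 × 0.793304 = 0.142795
P(UPS chain fails) [AND] = 0.12 × 0.44 = 0.052800
P(Generator path fails) [OR] = 1 − (1−0.052800) × (1−0.42) = 0.450624
P(Bus B down) [OR] = 1 − (1−0.450624) × (1−0.30) = 0.615437
P(Utility feed 2 unavailable) [OR] = 1 − (1−0.44) × (1−0.31) × (1−0.10) × (1−0.44) = 0.805254
P(Distribution tier 2 inoperative) [OR] = 1 − (1−0.805254) × (1−0.44) = 0.890942
P(Data center power outage) [OR] = 1 − (1−0.142795) × (1−0.615437) × (1−0.890942) × (1−0.09) = 0.967285
Rounded to 4 decimal places: P(Data center power outage) ≈ 0.9673.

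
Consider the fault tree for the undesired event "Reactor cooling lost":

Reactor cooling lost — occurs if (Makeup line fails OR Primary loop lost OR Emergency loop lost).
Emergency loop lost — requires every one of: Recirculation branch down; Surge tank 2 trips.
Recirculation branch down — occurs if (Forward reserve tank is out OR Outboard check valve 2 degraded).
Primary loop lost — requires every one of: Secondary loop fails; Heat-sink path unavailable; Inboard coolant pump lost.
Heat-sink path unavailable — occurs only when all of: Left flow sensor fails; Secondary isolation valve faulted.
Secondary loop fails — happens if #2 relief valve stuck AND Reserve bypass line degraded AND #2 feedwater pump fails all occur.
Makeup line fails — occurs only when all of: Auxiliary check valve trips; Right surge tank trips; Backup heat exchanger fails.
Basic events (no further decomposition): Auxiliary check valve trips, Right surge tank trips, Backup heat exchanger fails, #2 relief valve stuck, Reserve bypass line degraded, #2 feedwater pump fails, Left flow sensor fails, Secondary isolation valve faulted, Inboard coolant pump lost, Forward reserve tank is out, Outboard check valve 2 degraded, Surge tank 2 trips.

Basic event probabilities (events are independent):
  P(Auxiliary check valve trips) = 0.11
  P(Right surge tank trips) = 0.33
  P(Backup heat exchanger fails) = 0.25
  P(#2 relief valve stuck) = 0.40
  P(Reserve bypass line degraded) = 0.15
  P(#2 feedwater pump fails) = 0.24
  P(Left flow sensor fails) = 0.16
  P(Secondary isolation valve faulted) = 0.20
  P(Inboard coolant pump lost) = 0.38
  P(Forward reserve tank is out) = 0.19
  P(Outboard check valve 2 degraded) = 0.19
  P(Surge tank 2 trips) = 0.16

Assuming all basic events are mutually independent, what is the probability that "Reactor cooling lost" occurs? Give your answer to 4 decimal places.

0.0638

P(Makeup line fails) [AND] = 0.11 × 0.33 × 0.25 = 0.009075
P(Secondary loop fails) [AND] = 0.40 × 0.15 × 0.24 = 0.014400
P(Heat-sink path unavailable) [AND] = 0.16 × 0.20 = 0.032000
P(Primary loop lost) [AND] = 0.014400 × 0.032000 × 0.38 = 0.000175
P(Recirculation branch down) [OR] = 1 − (1−0.19) × (1−0.19) = 0.343900
P(Emergency loop lost) [AND] = 0.343900 × 0.16 = 0.055024
P(Reactor cooling lost) [OR] = 1 − (1−0.009075) × (1−0.000175) × (1−0.055024) = 0.063764
Rounded to 4 decimal places: P(Reactor cooling lost) ≈ 0.0638.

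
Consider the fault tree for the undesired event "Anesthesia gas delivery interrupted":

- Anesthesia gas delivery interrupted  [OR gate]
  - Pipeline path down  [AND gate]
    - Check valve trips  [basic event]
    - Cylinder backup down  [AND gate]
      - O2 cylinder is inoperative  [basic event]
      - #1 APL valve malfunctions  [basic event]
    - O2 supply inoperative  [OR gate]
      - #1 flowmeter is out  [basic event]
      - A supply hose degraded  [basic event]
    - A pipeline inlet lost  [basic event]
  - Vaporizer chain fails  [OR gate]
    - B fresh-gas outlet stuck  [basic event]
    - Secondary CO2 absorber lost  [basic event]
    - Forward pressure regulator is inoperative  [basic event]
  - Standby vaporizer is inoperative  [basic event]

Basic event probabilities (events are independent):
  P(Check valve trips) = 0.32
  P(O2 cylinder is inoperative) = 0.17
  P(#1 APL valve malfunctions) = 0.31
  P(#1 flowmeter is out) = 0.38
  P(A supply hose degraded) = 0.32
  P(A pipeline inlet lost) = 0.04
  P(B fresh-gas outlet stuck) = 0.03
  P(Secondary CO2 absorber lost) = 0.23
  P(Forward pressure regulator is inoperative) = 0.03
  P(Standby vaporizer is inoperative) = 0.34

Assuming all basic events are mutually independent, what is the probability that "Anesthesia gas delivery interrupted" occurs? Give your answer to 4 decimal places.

P(Cylinder backup down) [AND] = 0.17 × 0.31 = 0.052700
P(O2 supply inoperative) [OR] = 1 − (1−0.38) × (1−0.32) = 0.578400
P(Pipeline path down) [AND] = 0.32 × 0.052700 × 0.578400 × 0.04 = 0.000390
P(Vaporizer chain fails) [OR] = 1 − (1−0.03) × (1−0.23) × (1−0.03) = 0.275507
P(Anesthesia gas delivery interrupted) [OR] = 1 − (1−0.000390) × (1−0.275507) × (1−0.34) = 0.522021
Rounded to 4 decimal places: P(Anesthesia gas delivery interrupted) ≈ 0.5220.

0.5220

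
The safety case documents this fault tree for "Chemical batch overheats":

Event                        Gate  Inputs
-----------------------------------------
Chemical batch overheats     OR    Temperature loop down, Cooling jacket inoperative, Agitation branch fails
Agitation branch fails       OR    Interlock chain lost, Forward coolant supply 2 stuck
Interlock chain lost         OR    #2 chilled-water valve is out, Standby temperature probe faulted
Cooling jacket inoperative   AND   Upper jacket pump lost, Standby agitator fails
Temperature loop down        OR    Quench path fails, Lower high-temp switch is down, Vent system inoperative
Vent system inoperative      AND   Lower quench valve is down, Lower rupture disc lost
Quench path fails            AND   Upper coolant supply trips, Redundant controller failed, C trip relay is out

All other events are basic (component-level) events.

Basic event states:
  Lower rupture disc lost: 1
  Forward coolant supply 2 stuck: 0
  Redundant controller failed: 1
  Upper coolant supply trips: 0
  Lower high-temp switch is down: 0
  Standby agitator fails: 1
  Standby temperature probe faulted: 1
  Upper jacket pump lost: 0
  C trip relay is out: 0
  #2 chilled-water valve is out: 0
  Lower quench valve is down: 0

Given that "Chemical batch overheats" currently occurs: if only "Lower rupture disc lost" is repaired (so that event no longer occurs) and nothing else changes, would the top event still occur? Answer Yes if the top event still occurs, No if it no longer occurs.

Counterfactual: set "Lower rupture disc lost" to not occurred.
Quench path fails [AND]: Upper coolant supply trips=not, Redundant controller failed=occurs, C trip relay is out=not → not all inputs occur → does not occur.
Vent system inoperative [AND]: Lower quench valve is down=not, Lower rupture disc lost=not → not all inputs occur → does not occur.
Temperature loop down [OR]: Quench path fails=not, Lower high-temp switch is down=not, Vent system inoperative=not → no input occurs → does not occur.
Cooling jacket inoperative [AND]: Upper jacket pump lost=not, Standby agitator fails=occurs → not all inputs occur → does not occur.
Interlock chain lost [OR]: #2 chilled-water valve is out=not, Standby temperature probe faulted=occurs → at least one input occurs → occurs.
Agitation branch fails [OR]: Interlock chain lost=occurs, Forward coolant supply 2 stuck=not → at least one input occurs → occurs.
Chemical batch overheats [OR]: Temperature loop down=not, Cooling jacket inoperative=not, Agitation branch fails=occurs → at least one input occurs → occurs.

Yes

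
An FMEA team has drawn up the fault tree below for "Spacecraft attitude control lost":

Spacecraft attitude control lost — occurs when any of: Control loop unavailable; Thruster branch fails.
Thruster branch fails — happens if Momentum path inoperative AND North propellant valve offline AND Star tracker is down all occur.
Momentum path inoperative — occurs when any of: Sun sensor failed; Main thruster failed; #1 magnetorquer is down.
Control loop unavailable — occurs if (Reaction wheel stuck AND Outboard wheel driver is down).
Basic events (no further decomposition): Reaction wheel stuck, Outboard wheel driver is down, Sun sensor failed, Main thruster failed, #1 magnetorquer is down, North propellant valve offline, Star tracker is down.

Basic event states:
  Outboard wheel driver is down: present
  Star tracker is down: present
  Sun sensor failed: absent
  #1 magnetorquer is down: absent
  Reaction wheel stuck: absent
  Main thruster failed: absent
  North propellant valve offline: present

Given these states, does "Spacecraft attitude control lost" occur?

No

Control loop unavailable [AND]: Reaction wheel stuck=not, Outboard wheel driver is down=occurs → not all inputs occur → does not occur.
Momentum path inoperative [OR]: Sun sensor failed=not, Main thruster failed=not, #1 magnetorquer is down=not → no input occurs → does not occur.
Thruster branch fails [AND]: Momentum path inoperative=not, North propellant valve offline=occurs, Star tracker is down=occurs → not all inputs occur → does not occur.
Spacecraft attitude control lost [OR]: Control loop unavailable=not, Thruster branch fails=not → no input occurs → does not occur.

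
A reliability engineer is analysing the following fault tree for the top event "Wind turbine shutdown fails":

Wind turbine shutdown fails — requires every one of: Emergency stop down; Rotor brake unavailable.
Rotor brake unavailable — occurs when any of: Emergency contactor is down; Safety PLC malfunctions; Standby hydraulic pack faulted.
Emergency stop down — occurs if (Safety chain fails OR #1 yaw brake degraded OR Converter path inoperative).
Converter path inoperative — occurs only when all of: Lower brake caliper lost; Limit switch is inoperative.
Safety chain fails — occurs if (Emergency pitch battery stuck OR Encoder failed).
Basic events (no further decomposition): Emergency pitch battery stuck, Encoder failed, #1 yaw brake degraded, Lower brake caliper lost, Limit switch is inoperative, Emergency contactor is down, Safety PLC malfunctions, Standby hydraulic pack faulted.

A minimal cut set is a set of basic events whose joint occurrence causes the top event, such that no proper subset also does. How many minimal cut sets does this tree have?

12

Safety chain fails [OR]: union of children's cut sets → 2 cut set(s).
Converter path inoperative [AND]: one cut set from each child combined → 1 × 1 = 1 cut set(s).
Emergency stop down [OR]: union of children's cut sets → 4 cut set(s).
Rotor brake unavailable [OR]: union of children's cut sets → 3 cut set(s).
Wind turbine shutdown fails [AND]: one cut set from each child combined → 4 × 3 = 12 cut set(s).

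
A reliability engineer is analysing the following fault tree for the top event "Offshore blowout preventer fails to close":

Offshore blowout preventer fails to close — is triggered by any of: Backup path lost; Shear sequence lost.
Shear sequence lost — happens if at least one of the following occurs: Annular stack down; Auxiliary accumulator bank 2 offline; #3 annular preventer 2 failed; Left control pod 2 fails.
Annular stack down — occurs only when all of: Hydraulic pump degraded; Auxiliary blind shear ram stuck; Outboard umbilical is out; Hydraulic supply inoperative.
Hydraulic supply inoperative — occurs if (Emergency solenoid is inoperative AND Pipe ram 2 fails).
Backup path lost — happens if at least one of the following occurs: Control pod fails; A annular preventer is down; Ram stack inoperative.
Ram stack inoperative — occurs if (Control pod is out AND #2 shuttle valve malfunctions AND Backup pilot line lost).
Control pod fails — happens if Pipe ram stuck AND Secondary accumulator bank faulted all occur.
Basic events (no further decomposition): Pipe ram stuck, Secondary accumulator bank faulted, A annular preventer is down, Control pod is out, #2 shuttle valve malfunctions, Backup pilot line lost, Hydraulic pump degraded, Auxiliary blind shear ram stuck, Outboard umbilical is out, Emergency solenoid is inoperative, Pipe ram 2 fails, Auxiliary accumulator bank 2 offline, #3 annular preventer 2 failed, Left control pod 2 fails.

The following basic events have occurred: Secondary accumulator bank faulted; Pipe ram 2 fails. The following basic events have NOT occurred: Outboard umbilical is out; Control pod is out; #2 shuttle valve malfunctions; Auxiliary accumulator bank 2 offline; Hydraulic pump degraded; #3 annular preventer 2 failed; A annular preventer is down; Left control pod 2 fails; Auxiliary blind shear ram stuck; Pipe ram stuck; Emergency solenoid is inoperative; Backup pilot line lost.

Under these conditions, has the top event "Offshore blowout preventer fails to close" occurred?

No

Control pod fails [AND]: Pipe ram stuck=not, Secondary accumulator bank faulted=occurs → not all inputs occur → does not occur.
Ram stack inoperative [AND]: Control pod is out=not, #2 shuttle valve malfunctions=not, Backup pilot line lost=not → not all inputs occur → does not occur.
Backup path lost [OR]: Control pod fails=not, A annular preventer is down=not, Ram stack inoperative=not → no input occurs → does not occur.
Hydraulic supply inoperative [AND]: Emergency solenoid is inoperative=not, Pipe ram 2 fails=occurs → not all inputs occur → does not occur.
Annular stack down [AND]: Hydraulic pump degraded=not, Auxiliary blind shear ram stuck=not, Outboard umbilical is out=not, Hydraulic supply inoperative=not → not all inputs occur → does not occur.
Shear sequence lost [OR]: Annular stack down=not, Auxiliary accumulator bank 2 offline=not, #3 annular preventer 2 failed=not, Left control pod 2 fails=not → no input occurs → does not occur.
Offshore blowout preventer fails to close [OR]: Backup path lost=not, Shear sequence lost=not → no input occurs → does not occur.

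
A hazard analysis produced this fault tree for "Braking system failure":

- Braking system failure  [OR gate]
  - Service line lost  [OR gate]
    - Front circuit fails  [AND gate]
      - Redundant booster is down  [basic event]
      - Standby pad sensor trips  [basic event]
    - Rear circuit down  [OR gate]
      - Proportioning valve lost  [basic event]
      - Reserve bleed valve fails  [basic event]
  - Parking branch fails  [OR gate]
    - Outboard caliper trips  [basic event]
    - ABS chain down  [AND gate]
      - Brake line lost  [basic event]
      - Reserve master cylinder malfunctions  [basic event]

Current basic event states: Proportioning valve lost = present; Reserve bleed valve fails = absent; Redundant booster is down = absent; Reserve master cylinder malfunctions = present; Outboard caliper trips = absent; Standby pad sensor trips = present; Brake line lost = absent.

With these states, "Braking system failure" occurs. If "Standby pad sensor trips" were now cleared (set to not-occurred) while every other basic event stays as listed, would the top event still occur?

Counterfactual: set "Standby pad sensor trips" to not occurred.
Front circuit fails [AND]: Redundant booster is down=not, Standby pad sensor trips=not → not all inputs occur → does not occur.
Rear circuit down [OR]: Proportioning valve lost=occurs, Reserve bleed valve fails=not → at least one input occurs → occurs.
Service line lost [OR]: Front circuit fails=not, Rear circuit down=occurs → at least one input occurs → occurs.
ABS chain down [AND]: Brake line lost=not, Reserve master cylinder malfunctions=occurs → not all inputs occur → does not occur.
Parking branch fails [OR]: Outboard caliper trips=not, ABS chain down=not → no input occurs → does not occur.
Braking system failure [OR]: Service line lost=occurs, Parking branch fails=not → at least one input occurs → occurs.

Yes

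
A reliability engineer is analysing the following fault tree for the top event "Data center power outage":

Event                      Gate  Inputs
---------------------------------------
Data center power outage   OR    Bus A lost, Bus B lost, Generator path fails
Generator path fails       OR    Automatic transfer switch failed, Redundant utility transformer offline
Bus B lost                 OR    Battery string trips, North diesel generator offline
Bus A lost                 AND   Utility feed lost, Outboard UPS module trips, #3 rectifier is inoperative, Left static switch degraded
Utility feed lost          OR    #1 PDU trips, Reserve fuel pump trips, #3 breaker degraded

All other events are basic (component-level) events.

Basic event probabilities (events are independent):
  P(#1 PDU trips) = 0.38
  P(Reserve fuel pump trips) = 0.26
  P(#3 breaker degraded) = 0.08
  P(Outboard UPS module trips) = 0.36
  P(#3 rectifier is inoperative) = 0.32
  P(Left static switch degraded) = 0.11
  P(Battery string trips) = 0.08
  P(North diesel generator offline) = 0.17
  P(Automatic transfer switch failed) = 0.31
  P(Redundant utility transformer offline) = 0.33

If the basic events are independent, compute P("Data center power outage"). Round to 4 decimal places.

P(Utility feed lost) [OR] = 1 − (1−0.38) × (1−0.26) × (1−0.08) = 0.577904
P(Bus A lost) [AND] = 0.577904 × 0.36 × 0.32 × 0.11 = 0.007323
P(Bus B lost) [OR] = 1 − (1−0.08) × (1−0.17) = 0.236400
P(Generator path fails) [OR] = 1 − (1−0.31) × (1−0.33) = 0.537700
P(Data center power outage) [OR] = 1 − (1−0.007323) × (1−0.236400) × (1−0.537700) = 0.649573
Rounded to 4 decimal places: P(Data center power outage) ≈ 0.6496.

0.6496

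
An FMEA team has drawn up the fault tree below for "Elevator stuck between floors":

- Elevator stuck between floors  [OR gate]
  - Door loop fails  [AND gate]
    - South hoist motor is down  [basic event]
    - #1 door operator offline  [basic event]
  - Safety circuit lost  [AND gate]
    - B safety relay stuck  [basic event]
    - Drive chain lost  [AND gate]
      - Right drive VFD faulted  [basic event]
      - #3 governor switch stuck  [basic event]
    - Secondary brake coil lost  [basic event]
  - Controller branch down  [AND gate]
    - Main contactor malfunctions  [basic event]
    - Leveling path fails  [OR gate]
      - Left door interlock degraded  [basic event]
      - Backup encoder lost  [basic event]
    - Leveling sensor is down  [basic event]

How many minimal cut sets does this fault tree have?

Door loop fails [AND]: one cut set from each child combined → 1 × 1 = 1 cut set(s).
Drive chain lost [AND]: one cut set from each child combined → 1 × 1 = 1 cut set(s).
Safety circuit lost [AND]: one cut set from each child combined → 1 × 1 × 1 = 1 cut set(s).
Leveling path fails [OR]: union of children's cut sets → 2 cut set(s).
Controller branch down [AND]: one cut set from each child combined → 1 × 2 × 1 = 2 cut set(s).
Elevator stuck between floors [OR]: union of children's cut sets → 4 cut set(s).
Minimal cut sets: {#1 door operator offline, South hoist motor is down}; {#3 governor switch stuck, B safety relay stuck, Right drive VFD faulted, Secondary brake coil lost}; {Left door interlock degraded, Leveling sensor is down, Main contactor malfunctions}; {Backup encoder lost, Leveling sensor is down, Main contactor malfunctions}.

4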